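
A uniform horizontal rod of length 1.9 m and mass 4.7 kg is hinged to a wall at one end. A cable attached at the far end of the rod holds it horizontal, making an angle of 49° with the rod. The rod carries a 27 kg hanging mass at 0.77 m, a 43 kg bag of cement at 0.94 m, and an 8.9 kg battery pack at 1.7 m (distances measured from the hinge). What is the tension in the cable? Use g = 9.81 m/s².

Choose the hinge as the axis so the unknown hinge reaction has zero arm there.
Beam weight: 4.7 × 9.81 = 46.11 N down at 0.95 m → arm 0.95 m, τ = 46.11 × 0.95 = 43.8 N·m clockwise.
Hanging mass: 27 × 9.81 = 264.9 N down at 0.77 m → arm 0.77 m, τ = 264.9 × 0.77 = 204 N·m clockwise.
Bag of cement: 43 × 9.81 = 421.8 N down at 0.94 m → arm 0.94 m, τ = 421.8 × 0.94 = 396.5 N·m clockwise.
Battery pack: 8.9 × 9.81 = 87.31 N down at 1.7 m → arm 1.7 m, τ = 87.31 × 1.7 = 148.4 N·m clockwise.
Total clockwise load moment = 792.7 N·m.
The cable tension T acts at 1.9 m; only its component perpendicular to the rod, T sinθ, produces torque. sin 49° = 0.7547.
Στ = 0 ⇒ T × 1.9 × 0.7547 = 792.7 ⇒ T = 792.7 / 1.434 = 553 N.

T ≈ 553 N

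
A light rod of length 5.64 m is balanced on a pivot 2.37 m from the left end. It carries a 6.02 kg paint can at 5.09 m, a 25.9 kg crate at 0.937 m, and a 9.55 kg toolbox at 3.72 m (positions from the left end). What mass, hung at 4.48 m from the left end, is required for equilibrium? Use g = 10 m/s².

Taking torques about the pivot (at 2.37 m from the left end):
Paint can: 6.02 × 10 = 60.2 N down at 5.09 m → arm 2.72 m, τ = 60.2 × 2.72 = 163.7 N·m clockwise.
Crate: 25.9 × 10 = 259 N down at 0.937 m → arm 1.433 m, τ = 259 × 1.433 = 371.1 N·m counterclockwise.
Toolbox: 9.55 × 10 = 95.5 N down at 3.72 m → arm 1.35 m, τ = 95.5 × 1.35 = 128.9 N·m clockwise.
Net moment of known loads = 78.5 N·m counterclockwise.
An unknown mass m at 4.48 m has arm 2.11 m; its moment is m·g·2.11 clockwise.
Balancing moments: m × 10 × 2.11 = 78.5, giving m = 78.5 / (10 × 2.11) = 3.72 kg.

m ≈ 3.72 kg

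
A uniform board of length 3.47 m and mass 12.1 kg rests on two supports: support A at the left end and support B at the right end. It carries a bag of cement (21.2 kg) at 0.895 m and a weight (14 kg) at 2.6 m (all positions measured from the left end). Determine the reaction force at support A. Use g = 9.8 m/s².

Taking torques about support B:
Beam weight: 12.1 × 9.8 = 118.6 N down at 1.735 m → arm 1.735 m, τ = 118.6 × 1.735 = 205.8 N·m counterclockwise.
Bag of cement: 21.2 × 9.8 = 207.8 N down at 0.895 m → arm 2.575 m, τ = 207.8 × 2.575 = 535.1 N·m counterclockwise.
Weight: 14 × 9.8 = 137.2 N down at 2.6 m → arm 0.87 m, τ = 137.2 × 0.87 = 119.4 N·m counterclockwise.
Net load moment about support B = 860.3 N·m counterclockwise.
Reaction R at support A is upward at 0 m, arm 3.47 m → moment R × 3.47 clockwise.
Balancing moments: R × 3.47 = 860.3, giving R = 248 N.

R_A ≈ 248 N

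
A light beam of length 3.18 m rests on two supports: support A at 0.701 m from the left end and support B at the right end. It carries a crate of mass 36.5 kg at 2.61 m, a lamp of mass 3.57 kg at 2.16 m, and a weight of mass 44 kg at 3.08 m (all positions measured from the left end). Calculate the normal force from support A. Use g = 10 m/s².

R_A ≈ 116 N

Taking torques about support B:
Crate: 36.5 × 10 = 365 N down at 2.61 m → arm 0.57 m, τ = 365 × 0.57 = 208 N·m counterclockwise.
Lamp: 3.57 × 10 = 35.7 N down at 2.16 m → arm 1.02 m, τ = 35.7 × 1.02 = 36.41 N·m counterclockwise.
Weight: 44 × 10 = 440 N down at 3.08 m → arm 0.1 m, τ = 440 × 0.1 = 44 N·m counterclockwise.
Net load moment about support B = 288.4 N·m counterclockwise.
Reaction R at support A is upward at 0.701 m, arm 2.479 m → moment R × 2.479 clockwise.
For rotational equilibrium, R × 2.479 = 288.4, so R = 116 N.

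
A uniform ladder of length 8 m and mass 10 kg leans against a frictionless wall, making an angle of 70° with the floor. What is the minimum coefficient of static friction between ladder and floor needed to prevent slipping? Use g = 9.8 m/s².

μ_min ≈ 0.182

Sum moments about the foot of the ladder (the floor normal and friction both act there and drop out).
Ladder weight 10×9.8 = 98 N acts at 4 m along the ladder; its horizontal arm is 4·cos70° = 1.368 m → τ = 134.1 N·m clockwise.
Wall normal N acts horizontally at the top; its moment arm is the height L sinθ = 8·sin70° = 7.518 m, counterclockwise.
Setting net torque to zero: N × 7.518 = 134.1 → N = 17.84 N.
ΣFx = 0 ⇒ f = N_wall = 17.84 N. ΣFy = 0 ⇒ N_floor = 98 N.
μ_min = f / N_floor = 17.84 / 98 = 0.182.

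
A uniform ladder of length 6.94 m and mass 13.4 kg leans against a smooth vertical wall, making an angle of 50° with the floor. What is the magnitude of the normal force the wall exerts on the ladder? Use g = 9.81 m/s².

N_wall ≈ 55.2 N

About the foot of the ladder:
Ladder weight 13.4×9.81 = 131.5 N acts at 3.47 m along the ladder; its horizontal arm is 3.47·cos50° = 2.23 m → τ = 293.2 N·m clockwise.
Wall normal N acts horizontally at the top; its moment arm is the height L sinθ = 6.94·sin50° = 5.316 m, counterclockwise.
Στ = 0 ⇒ N × 5.316 = 293.2 ⇒ N = 55.2 N.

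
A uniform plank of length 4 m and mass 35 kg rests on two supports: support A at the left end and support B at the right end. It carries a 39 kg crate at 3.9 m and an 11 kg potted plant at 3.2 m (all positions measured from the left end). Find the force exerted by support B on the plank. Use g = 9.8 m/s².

R_B ≈ 630 N

Choose support A as the axis so its reaction then has zero moment arm.
Beam weight: 35 × 9.8 = 343 N down at 2 m → arm 2 m, τ = 343 × 2 = 686 N·m clockwise.
Crate: 39 × 9.8 = 382.2 N down at 3.9 m → arm 3.9 m, τ = 382.2 × 3.9 = 1491 N·m clockwise.
Potted plant: 11 × 9.8 = 107.8 N down at 3.2 m → arm 3.2 m, τ = 107.8 × 3.2 = 345 N·m clockwise.
Net load moment about support A = 2522 N·m clockwise.
Reaction R at support B is upward at 4 m, arm 4 m → moment R × 4 counterclockwise.
Στ = 0 ⇒ R × 4 = 2522 ⇒ R = 630 N.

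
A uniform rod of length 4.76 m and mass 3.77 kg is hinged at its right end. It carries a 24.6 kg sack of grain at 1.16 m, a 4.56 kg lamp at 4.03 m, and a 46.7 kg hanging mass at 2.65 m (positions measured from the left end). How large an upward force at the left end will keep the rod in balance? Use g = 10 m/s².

F ≈ 419 N

Sum moments about the right end (the unknown pivot reaction has zero arm there).
Beam weight: 3.77 × 10 = 37.7 N down at 2.38 m → arm 2.38 m, τ = 37.7 × 2.38 = 89.73 N·m counterclockwise.
Sack of grain: 24.6 × 10 = 246 N down at 1.16 m → arm 3.6 m, τ = 246 × 3.6 = 885.6 N·m counterclockwise.
Lamp: 4.56 × 10 = 45.6 N down at 4.03 m → arm 0.73 m, τ = 45.6 × 0.73 = 33.29 N·m counterclockwise.
Hanging mass: 46.7 × 10 = 467 N down at 2.65 m → arm 2.11 m, τ = 467 × 2.11 = 985.4 N·m counterclockwise.
Net moment of the loads = 1994 N·m counterclockwise.
The upward force F acts at the left end, arm 4.76 m, giving F × 4.76 clockwise.
Setting net torque to zero: F × 4.76 = 1994 → F = 1994 / 4.76 = 419 N.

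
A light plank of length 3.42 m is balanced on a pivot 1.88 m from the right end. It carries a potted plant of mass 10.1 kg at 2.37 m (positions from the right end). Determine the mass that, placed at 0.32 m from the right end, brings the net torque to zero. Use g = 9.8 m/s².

m ≈ 3.17 kg

About the pivot (at 1.88 m from the right end):
Potted plant: 10.1 × 9.8 = 98.98 N down at 2.37 m → arm 0.49 m, τ = 98.98 × 0.49 = 48.5 N·m counterclockwise.
Net moment of known loads = 48.5 N·m counterclockwise.
An unknown mass m at 0.32 m has arm 1.56 m; its moment is m·g·1.56 clockwise.
Στ = 0 ⇒ m × 9.8 × 1.56 = 48.5 ⇒ m = 48.5 / (9.8 × 1.56) = 3.17 kg.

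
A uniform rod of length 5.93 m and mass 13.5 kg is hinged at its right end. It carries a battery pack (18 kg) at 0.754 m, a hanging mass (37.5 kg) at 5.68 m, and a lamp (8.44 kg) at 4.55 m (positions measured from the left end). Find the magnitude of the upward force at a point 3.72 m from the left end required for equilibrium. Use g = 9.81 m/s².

F ≈ 685 N

Choose the right end as the axis so the unknown pivot reaction has zero arm there.
Beam weight: 13.5 × 9.81 = 132.4 N down at 2.965 m → arm 2.965 m, τ = 132.4 × 2.965 = 392.6 N·m counterclockwise.
Battery pack: 18 × 9.81 = 176.6 N down at 0.754 m → arm 5.176 m, τ = 176.6 × 5.176 = 914.1 N·m counterclockwise.
Hanging mass: 37.5 × 9.81 = 367.9 N down at 5.68 m → arm 0.25 m, τ = 367.9 × 0.25 = 91.97 N·m counterclockwise.
Lamp: 8.44 × 9.81 = 82.8 N down at 4.55 m → arm 1.38 m, τ = 82.8 × 1.38 = 114.3 N·m counterclockwise.
Net moment of the loads = 1513 N·m counterclockwise.
The upward force F acts at a point 3.72 m from the left end, arm 2.21 m, giving F × 2.21 clockwise.
Στ = 0 ⇒ F × 2.21 = 1513 ⇒ F = 1513 / 2.21 = 685 N.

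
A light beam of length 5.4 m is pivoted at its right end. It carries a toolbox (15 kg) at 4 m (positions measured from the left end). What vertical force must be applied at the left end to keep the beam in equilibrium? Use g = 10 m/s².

F ≈ 38.9 N

Take moments about the right end.
Toolbox: 15 × 10 = 150 N down at 4 m → arm 1.4 m, τ = 150 × 1.4 = 210 N·m counterclockwise.
Net moment of the loads = 210 N·m counterclockwise.
The upward force F acts at the left end, arm 5.4 m, giving F × 5.4 clockwise.
Στ = 0 ⇒ F × 5.4 = 210 ⇒ F = 210 / 5.4 = 38.9 N.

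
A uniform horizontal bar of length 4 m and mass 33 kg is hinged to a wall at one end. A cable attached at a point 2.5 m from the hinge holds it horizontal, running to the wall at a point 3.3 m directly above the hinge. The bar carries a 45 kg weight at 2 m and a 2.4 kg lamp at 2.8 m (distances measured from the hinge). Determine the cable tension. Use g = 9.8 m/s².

T ≈ 800 N

Taking torques about the hinge:
Beam weight: 33 × 9.8 = 323.4 N down at 2 m → arm 2 m, τ = 323.4 × 2 = 646.8 N·m clockwise.
Weight: 45 × 9.8 = 441 N down at 2 m → arm 2 m, τ = 441 × 2 = 882 N·m clockwise.
Lamp: 2.4 × 9.8 = 23.52 N down at 2.8 m → arm 2.8 m, τ = 23.52 × 2.8 = 65.86 N·m clockwise.
Total clockwise load moment = 1595 N·m.
The cable tension T acts at 2.5 m; only its component perpendicular to the bar, T sinθ, produces torque. sinθ = h/√(h²+d²) = 3.3/√(3.3²+2.5²) = 0.7971.
Balancing moments: T × 2.5 × 0.7971 = 1595, giving T = 1595 / 1.993 = 800 N.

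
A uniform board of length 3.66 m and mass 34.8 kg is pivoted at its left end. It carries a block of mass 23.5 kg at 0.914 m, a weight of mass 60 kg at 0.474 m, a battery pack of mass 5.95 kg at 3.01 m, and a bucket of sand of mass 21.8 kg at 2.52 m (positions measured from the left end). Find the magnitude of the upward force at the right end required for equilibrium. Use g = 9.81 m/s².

F ≈ 500 N

Take moments about the left end.
Beam weight: 34.8 × 9.81 = 341.4 N down at 1.83 m → arm 1.83 m, τ = 341.4 × 1.83 = 624.8 N·m clockwise.
Block: 23.5 × 9.81 = 230.5 N down at 0.914 m → arm 0.914 m, τ = 230.5 × 0.914 = 210.7 N·m clockwise.
Weight: 60 × 9.81 = 588.6 N down at 0.474 m → arm 0.474 m, τ = 588.6 × 0.474 = 279 N·m clockwise.
Battery pack: 5.95 × 9.81 = 58.37 N down at 3.01 m → arm 3.01 m, τ = 58.37 × 3.01 = 175.7 N·m clockwise.
Bucket of sand: 21.8 × 9.81 = 213.9 N down at 2.52 m → arm 2.52 m, τ = 213.9 × 2.52 = 539 N·m clockwise.
Net moment of the loads = 1829 N·m clockwise.
The upward force F acts at the right end, arm 3.66 m, giving F × 3.66 counterclockwise.
Balancing moments: F × 3.66 = 1829, giving F = 1829 / 3.66 = 500 N.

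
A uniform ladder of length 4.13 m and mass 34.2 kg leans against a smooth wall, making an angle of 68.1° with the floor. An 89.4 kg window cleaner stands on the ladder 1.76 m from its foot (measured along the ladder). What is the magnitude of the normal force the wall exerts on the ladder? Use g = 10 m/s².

Choose the foot of the ladder as the axis so the floor normal and friction both act there and drop out.
Ladder weight 34.2×10 = 342 N acts at 2.065 m along the ladder; its horizontal arm is 2.065·cos68.1° = 0.7702 m → τ = 263.4 N·m clockwise.
Window cleaner: 89.4×10 = 894 N at 1.76 m → arm 0.6565 m → τ = 586.9 N·m clockwise.
Wall normal N acts horizontally at the top; its moment arm is the height L sinθ = 4.13·sin68.1° = 3.832 m, counterclockwise.
Balancing moments: N × 3.832 = 850.3, giving N = 222 N.

N_wall ≈ 222 N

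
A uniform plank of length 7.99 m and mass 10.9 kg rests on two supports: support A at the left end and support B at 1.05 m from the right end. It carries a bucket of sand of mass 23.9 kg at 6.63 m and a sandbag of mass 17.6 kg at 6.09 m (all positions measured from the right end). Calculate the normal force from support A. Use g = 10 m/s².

Taking torques about support B:
Beam weight: 10.9 × 10 = 109 N down at 3.995 m → arm 2.945 m, τ = 109 × 2.945 = 321 N·m counterclockwise.
Bucket of sand: 23.9 × 10 = 239 N down at 6.63 m → arm 5.58 m, τ = 239 × 5.58 = 1334 N·m counterclockwise.
Sandbag: 17.6 × 10 = 176 N down at 6.09 m → arm 5.04 m, τ = 176 × 5.04 = 887 N·m counterclockwise.
Net load moment about support B = 2542 N·m counterclockwise.
Reaction R at support A is upward at 7.99 m, arm 6.94 m → moment R × 6.94 clockwise.
Balancing moments: R × 6.94 = 2542, giving R = 366 N.

R_A ≈ 366 N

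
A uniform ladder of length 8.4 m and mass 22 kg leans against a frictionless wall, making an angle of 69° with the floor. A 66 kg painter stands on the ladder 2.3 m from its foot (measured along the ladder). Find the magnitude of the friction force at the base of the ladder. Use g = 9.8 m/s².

f ≈ 109 N

Take moments about the foot of the ladder.
Ladder weight 22×9.8 = 215.6 N acts at 4.2 m along the ladder; its horizontal arm is 4.2·cos69° = 1.505 m → τ = 324.5 N·m clockwise.
Painter: 66×9.8 = 646.8 N at 2.3 m → arm 0.8242 m → τ = 533.1 N·m clockwise.
Wall normal N acts horizontally at the top; its moment arm is the height L sinθ = 8.4·sin69° = 7.842 m, counterclockwise.
Στ = 0 ⇒ N × 7.842 = 857.6 ⇒ N = 109 N.
ΣFx = 0: friction at the foot balances the wall's push, so f = N_wall = 109 N.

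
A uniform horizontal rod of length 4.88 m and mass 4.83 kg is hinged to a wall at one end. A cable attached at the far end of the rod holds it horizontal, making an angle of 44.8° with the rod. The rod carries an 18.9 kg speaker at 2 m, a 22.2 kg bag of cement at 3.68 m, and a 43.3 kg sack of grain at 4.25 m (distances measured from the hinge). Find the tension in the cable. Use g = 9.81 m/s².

Take moments about the hinge.
Beam weight: 4.83 × 9.81 = 47.38 N down at 2.44 m → arm 2.44 m, τ = 47.38 × 2.44 = 115.6 N·m clockwise.
Speaker: 18.9 × 9.81 = 185.4 N down at 2 m → arm 2 m, τ = 185.4 × 2 = 370.8 N·m clockwise.
Bag of cement: 22.2 × 9.81 = 217.8 N down at 3.68 m → arm 3.68 m, τ = 217.8 × 3.68 = 801.5 N·m clockwise.
Sack of grain: 43.3 × 9.81 = 424.8 N down at 4.25 m → arm 4.25 m, τ = 424.8 × 4.25 = 1805 N·m clockwise.
Total clockwise load moment = 3093 N·m.
The cable tension T acts at 4.88 m; only its component perpendicular to the rod, T sinθ, produces torque. sin 44.8° = 0.7046.
Setting net torque to zero: T × 4.88 × 0.7046 = 3093 → T = 3093 / 3.438 = 900 N.

T ≈ 900 N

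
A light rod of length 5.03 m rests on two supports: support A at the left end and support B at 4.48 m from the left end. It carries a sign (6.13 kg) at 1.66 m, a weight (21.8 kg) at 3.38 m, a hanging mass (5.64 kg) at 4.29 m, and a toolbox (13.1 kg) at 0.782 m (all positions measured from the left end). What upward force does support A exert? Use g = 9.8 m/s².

Taking torques about support B:
Sign: 6.13 × 9.8 = 60.07 N down at 1.66 m → arm 2.82 m, τ = 60.07 × 2.82 = 169.4 N·m counterclockwise.
Weight: 21.8 × 9.8 = 213.6 N down at 3.38 m → arm 1.1 m, τ = 213.6 × 1.1 = 235 N·m counterclockwise.
Hanging mass: 5.64 × 9.8 = 55.27 N down at 4.29 m → arm 0.19 m, τ = 55.27 × 0.19 = 10.5 N·m counterclockwise.
Toolbox: 13.1 × 9.8 = 128.4 N down at 0.782 m → arm 3.698 m, τ = 128.4 × 3.698 = 474.8 N·m counterclockwise.
Net load moment about support B = 889.7 N·m counterclockwise.
Reaction R at support A is upward at 0 m, arm 4.48 m → moment R × 4.48 clockwise.
Στ = 0 ⇒ R × 4.48 = 889.7 ⇒ R = 199 N.

R_A ≈ 199 N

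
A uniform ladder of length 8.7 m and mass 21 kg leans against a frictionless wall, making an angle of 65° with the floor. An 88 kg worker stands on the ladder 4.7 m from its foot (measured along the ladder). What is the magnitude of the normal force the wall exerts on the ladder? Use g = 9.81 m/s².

N_wall ≈ 266 N

Taking torques about the foot of the ladder:
Ladder weight 21×9.81 = 206 N acts at 4.35 m along the ladder; its horizontal arm is 4.35·cos65° = 1.838 m → τ = 378.6 N·m clockwise.
Worker: 88×9.81 = 863.3 N at 4.7 m → arm 1.986 m → τ = 1715 N·m clockwise.
Wall normal N acts horizontally at the top; its moment arm is the height L sinθ = 8.7·sin65° = 7.885 m, counterclockwise.
For rotational equilibrium, N × 7.885 = 2094, so N = 266 N.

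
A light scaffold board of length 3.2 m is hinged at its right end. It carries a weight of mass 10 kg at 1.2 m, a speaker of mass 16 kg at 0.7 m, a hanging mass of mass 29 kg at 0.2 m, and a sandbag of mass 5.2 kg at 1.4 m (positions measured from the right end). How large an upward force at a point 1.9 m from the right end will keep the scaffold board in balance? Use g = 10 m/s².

F ≈ 191 N

Taking torques about the right end:
Weight: 10 × 10 = 100 N down at 1.2 m → arm 1.2 m, τ = 100 × 1.2 = 120 N·m counterclockwise.
Speaker: 16 × 10 = 160 N down at 0.7 m → arm 0.7 m, τ = 160 × 0.7 = 112 N·m counterclockwise.
Hanging mass: 29 × 10 = 290 N down at 0.2 m → arm 0.2 m, τ = 290 × 0.2 = 58 N·m counterclockwise.
Sandbag: 5.2 × 10 = 52 N down at 1.4 m → arm 1.4 m, τ = 52 × 1.4 = 72.8 N·m counterclockwise.
Net moment of the loads = 362.8 N·m counterclockwise.
The upward force F acts at a point 1.9 m from the right end, arm 1.9 m, giving F × 1.9 clockwise.
Setting net torque to zero: F × 1.9 = 362.8 → F = 362.8 / 1.9 = 191 N.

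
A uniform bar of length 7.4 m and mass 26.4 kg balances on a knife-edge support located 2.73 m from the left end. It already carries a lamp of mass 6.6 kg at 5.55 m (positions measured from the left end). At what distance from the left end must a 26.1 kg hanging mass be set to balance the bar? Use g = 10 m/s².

x ≈ 1.04 m from the left end

Sum moments about the knife-edge support (at 2.73 m from the left end) (the support reaction has zero arm there).
Beam weight: 26.4 × 10 = 264 N down at 3.7 m → arm 0.97 m, τ = 264 × 0.97 = 256.1 N·m clockwise.
Lamp: 6.6 × 10 = 66 N down at 5.55 m → arm 2.82 m, τ = 66 × 2.82 = 186.1 N·m clockwise.
Net moment of existing loads = 442.2 N·m clockwise.
The hanging mass weighs 26.1 × 10 = 261 N and must supply an equal counterclockwise moment, so its lever arm about the knife-edge support is 442.2 / 261 = 1.69 m.
That puts it at 2.73 − 1.69 = 1.04 m from the left end.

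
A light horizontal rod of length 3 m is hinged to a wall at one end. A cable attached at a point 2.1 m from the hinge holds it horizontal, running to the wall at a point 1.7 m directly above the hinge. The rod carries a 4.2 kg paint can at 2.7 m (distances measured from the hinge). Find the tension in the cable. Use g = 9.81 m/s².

T ≈ 84.2 N

About the hinge:
Paint can: 4.2 × 9.81 = 41.2 N down at 2.7 m → arm 2.7 m, τ = 41.2 × 2.7 = 111.2 N·m clockwise.
Total clockwise load moment = 111.2 N·m.
The cable tension T acts at 2.1 m; only its component perpendicular to the rod, T sinθ, produces torque. sinθ = h/√(h²+d²) = 1.7/√(1.7²+2.1²) = 0.6292.
Στ = 0 ⇒ T × 2.1 × 0.6292 = 111.2 ⇒ T = 111.2 / 1.321 = 84.2 N.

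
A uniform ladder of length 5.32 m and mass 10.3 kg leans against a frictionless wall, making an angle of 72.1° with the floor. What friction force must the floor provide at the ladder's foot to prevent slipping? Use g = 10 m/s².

About the foot of the ladder:
Ladder weight 10.3×10 = 103 N acts at 2.66 m along the ladder; its horizontal arm is 2.66·cos72.1° = 0.8176 m → τ = 84.21 N·m clockwise.
Wall normal N acts horizontally at the top; its moment arm is the height L sinθ = 5.32·sin72.1° = 5.062 m, counterclockwise.
Στ = 0 ⇒ N × 5.062 = 84.21 ⇒ N = 16.6 N.
ΣFx = 0: friction at the foot balances the wall's push, so f = N_wall = 16.6 N.

f ≈ 16.6 N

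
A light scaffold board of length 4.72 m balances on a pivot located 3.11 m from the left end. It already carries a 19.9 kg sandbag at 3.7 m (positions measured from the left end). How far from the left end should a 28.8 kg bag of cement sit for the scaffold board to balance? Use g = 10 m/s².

x ≈ 2.7 m from the left end

Take moments about the pivot (at 3.11 m from the left end).
Sandbag: 19.9 × 10 = 199 N down at 3.7 m → arm 0.59 m, τ = 199 × 0.59 = 117.4 N·m clockwise.
Net moment of existing loads = 117.4 N·m clockwise.
The bag of cement weighs 28.8 × 10 = 288 N and must supply an equal counterclockwise moment, so its lever arm about the pivot is 117.4 / 288 = 0.408 m.
That puts it at 3.11 − 0.408 = 2.7 m from the left end.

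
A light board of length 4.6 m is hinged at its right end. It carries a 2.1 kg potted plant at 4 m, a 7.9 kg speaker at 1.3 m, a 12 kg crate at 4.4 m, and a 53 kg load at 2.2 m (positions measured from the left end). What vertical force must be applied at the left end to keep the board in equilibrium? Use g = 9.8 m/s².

Take moments about the right end.
Potted plant: 2.1 × 9.8 = 20.58 N down at 4 m → arm 0.6 m, τ = 20.58 × 0.6 = 12.35 N·m counterclockwise.
Speaker: 7.9 × 9.8 = 77.42 N down at 1.3 m → arm 3.3 m, τ = 77.42 × 3.3 = 255.5 N·m counterclockwise.
Crate: 12 × 9.8 = 117.6 N down at 4.4 m → arm 0.2 m, τ = 117.6 × 0.2 = 23.52 N·m counterclockwise.
Load: 53 × 9.8 = 519.4 N down at 2.2 m → arm 2.4 m, τ = 519.4 × 2.4 = 1247 N·m counterclockwise.
Net moment of the loads = 1538 N·m counterclockwise.
The upward force F acts at the left end, arm 4.6 m, giving F × 4.6 clockwise.
Στ = 0 ⇒ F × 4.6 = 1538 ⇒ F = 1538 / 4.6 = 334 N.

F ≈ 334 N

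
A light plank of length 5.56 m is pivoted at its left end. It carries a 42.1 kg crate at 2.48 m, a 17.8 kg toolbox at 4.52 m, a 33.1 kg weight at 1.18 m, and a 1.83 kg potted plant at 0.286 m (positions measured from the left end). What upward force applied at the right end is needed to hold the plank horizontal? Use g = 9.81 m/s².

Sum moments about the left end (the unknown pivot reaction has zero arm there).
Crate: 42.1 × 9.81 = 413 N down at 2.48 m → arm 2.48 m, τ = 413 × 2.48 = 1024 N·m clockwise.
Toolbox: 17.8 × 9.81 = 174.6 N down at 4.52 m → arm 4.52 m, τ = 174.6 × 4.52 = 789.2 N·m clockwise.
Weight: 33.1 × 9.81 = 324.7 N down at 1.18 m → arm 1.18 m, τ = 324.7 × 1.18 = 383.1 N·m clockwise.
Potted plant: 1.83 × 9.81 = 17.95 N down at 0.286 m → arm 0.286 m, τ = 17.95 × 0.286 = 5.134 N·m clockwise.
Net moment of the loads = 2201 N·m clockwise.
The upward force F acts at the right end, arm 5.56 m, giving F × 5.56 counterclockwise.
Balancing moments: F × 5.56 = 2201, giving F = 2201 / 5.56 = 396 N.

F ≈ 396 N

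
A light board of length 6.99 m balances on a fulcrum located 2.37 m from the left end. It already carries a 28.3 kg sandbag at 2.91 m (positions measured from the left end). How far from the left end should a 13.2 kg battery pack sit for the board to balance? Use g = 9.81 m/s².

x ≈ 1.21 m from the left end

Choose the fulcrum (at 2.37 m from the left end) as the axis so the support reaction has zero arm there.
Sandbag: 28.3 × 9.81 = 277.6 N down at 2.91 m → arm 0.54 m, τ = 277.6 × 0.54 = 149.9 N·m clockwise.
Net moment of existing loads = 149.9 N·m clockwise.
The battery pack weighs 13.2 × 9.81 = 129.5 N and must supply an equal counterclockwise moment, so its lever arm about the fulcrum is 149.9 / 129.5 = 1.16 m.
That puts it at 2.37 − 1.16 = 1.21 m from the left end.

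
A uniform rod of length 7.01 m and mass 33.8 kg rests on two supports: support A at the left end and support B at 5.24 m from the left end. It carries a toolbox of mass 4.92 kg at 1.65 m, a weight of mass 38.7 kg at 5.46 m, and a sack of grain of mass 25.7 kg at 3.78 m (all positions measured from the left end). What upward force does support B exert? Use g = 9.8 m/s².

R_B ≈ 814 N

Choose support A as the axis so its reaction then has zero moment arm.
Beam weight: 33.8 × 9.8 = 331.2 N down at 3.505 m → arm 3.505 m, τ = 331.2 × 3.505 = 1161 N·m clockwise.
Toolbox: 4.92 × 9.8 = 48.22 N down at 1.65 m → arm 1.65 m, τ = 48.22 × 1.65 = 79.56 N·m clockwise.
Weight: 38.7 × 9.8 = 379.3 N down at 5.46 m → arm 5.46 m, τ = 379.3 × 5.46 = 2071 N·m clockwise.
Sack of grain: 25.7 × 9.8 = 251.9 N down at 3.78 m → arm 3.78 m, τ = 251.9 × 3.78 = 952.2 N·m clockwise.
Net load moment about support A = 4264 N·m clockwise.
Reaction R at support B is upward at 5.24 m, arm 5.24 m → moment R × 5.24 counterclockwise.
Στ = 0 ⇒ R × 5.24 = 4264 ⇒ R = 814 N.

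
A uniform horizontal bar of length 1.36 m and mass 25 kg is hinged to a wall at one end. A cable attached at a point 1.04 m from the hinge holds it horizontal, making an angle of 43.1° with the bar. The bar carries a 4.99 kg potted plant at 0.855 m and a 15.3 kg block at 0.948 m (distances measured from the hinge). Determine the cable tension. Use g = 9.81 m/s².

Taking torques about the hinge:
Beam weight: 25 × 9.81 = 245.2 N down at 0.68 m → arm 0.68 m, τ = 245.2 × 0.68 = 166.7 N·m clockwise.
Potted plant: 4.99 × 9.81 = 48.95 N down at 0.855 m → arm 0.855 m, τ = 48.95 × 0.855 = 41.85 N·m clockwise.
Block: 15.3 × 9.81 = 150.1 N down at 0.948 m → arm 0.948 m, τ = 150.1 × 0.948 = 142.3 N·m clockwise.
Total clockwise load moment = 350.9 N·m.
The cable tension T acts at 1.04 m; only its component perpendicular to the bar, T sinθ, produces torque. sin 43.1° = 0.6833.
For rotational equilibrium, T × 1.04 × 0.6833 = 350.9, so T = 350.9 / 0.7106 = 494 N.

T ≈ 494 N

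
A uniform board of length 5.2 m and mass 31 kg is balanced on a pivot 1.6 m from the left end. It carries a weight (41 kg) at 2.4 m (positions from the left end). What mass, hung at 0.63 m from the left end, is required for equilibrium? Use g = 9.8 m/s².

Taking torques about the pivot (at 1.6 m from the left end):
Beam weight: 31 × 9.8 = 303.8 N down at 2.6 m → arm 1 m, τ = 303.8 × 1 = 303.8 N·m clockwise.
Weight: 41 × 9.8 = 401.8 N down at 2.4 m → arm 0.8 m, τ = 401.8 × 0.8 = 321.4 N·m clockwise.
Net moment of known loads = 625.2 N·m clockwise.
An unknown mass m at 0.63 m has arm 0.97 m; its moment is m·g·0.97 counterclockwise.
For rotational equilibrium, m × 9.8 × 0.97 = 625.2, so m = 625.2 / (9.8 × 0.97) = 65.8 kg.

m ≈ 65.8 kg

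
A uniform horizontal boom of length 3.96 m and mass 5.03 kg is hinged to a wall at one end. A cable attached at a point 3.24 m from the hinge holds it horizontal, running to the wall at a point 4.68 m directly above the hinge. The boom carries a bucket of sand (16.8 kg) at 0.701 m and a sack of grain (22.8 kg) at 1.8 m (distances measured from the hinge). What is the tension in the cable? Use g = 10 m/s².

Choose the hinge as the axis so the unknown hinge reaction has zero arm there.
Beam weight: 5.03 × 10 = 50.3 N down at 1.98 m → arm 1.98 m, τ = 50.3 × 1.98 = 99.59 N·m clockwise.
Bucket of sand: 16.8 × 10 = 168 N down at 0.701 m → arm 0.701 m, τ = 168 × 0.701 = 117.8 N·m clockwise.
Sack of grain: 22.8 × 10 = 228 N down at 1.8 m → arm 1.8 m, τ = 228 × 1.8 = 410.4 N·m clockwise.
Total clockwise load moment = 627.8 N·m.
The cable tension T acts at 3.24 m; only its component perpendicular to the boom, T sinθ, produces torque. sinθ = h/√(h²+d²) = 4.68/√(4.68²+3.24²) = 0.8222.
Balancing moments: T × 3.24 × 0.8222 = 627.8, giving T = 627.8 / 2.664 = 236 N.

T ≈ 236 N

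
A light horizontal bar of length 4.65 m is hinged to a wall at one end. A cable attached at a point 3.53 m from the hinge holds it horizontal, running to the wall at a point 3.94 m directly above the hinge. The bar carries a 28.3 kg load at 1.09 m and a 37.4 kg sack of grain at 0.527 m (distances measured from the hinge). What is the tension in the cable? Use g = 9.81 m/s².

T ≈ 189 N

Take moments about the hinge.
Load: 28.3 × 9.81 = 277.6 N down at 1.09 m → arm 1.09 m, τ = 277.6 × 1.09 = 302.6 N·m clockwise.
Sack of grain: 37.4 × 9.81 = 366.9 N down at 0.527 m → arm 0.527 m, τ = 366.9 × 0.527 = 193.4 N·m clockwise.
Total clockwise load moment = 496 N·m.
The cable tension T acts at 3.53 m; only its component perpendicular to the bar, T sinθ, produces torque. sinθ = h/√(h²+d²) = 3.94/√(3.94²+3.53²) = 0.7448.
Balancing moments: T × 3.53 × 0.7448 = 496, giving T = 496 / 2.629 = 189 N.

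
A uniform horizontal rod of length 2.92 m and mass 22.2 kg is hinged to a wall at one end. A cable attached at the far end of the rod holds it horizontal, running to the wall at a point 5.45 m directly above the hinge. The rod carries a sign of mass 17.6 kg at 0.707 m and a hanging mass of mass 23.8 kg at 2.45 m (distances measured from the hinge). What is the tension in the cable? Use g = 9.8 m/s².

T ≈ 393 N

About the hinge:
Beam weight: 22.2 × 9.8 = 217.6 N down at 1.46 m → arm 1.46 m, τ = 217.6 × 1.46 = 317.7 N·m clockwise.
Sign: 17.6 × 9.8 = 172.5 N down at 0.707 m → arm 0.707 m, τ = 172.5 × 0.707 = 122 N·m clockwise.
Hanging mass: 23.8 × 9.8 = 233.2 N down at 2.45 m → arm 2.45 m, τ = 233.2 × 2.45 = 571.3 N·m clockwise.
Total clockwise load moment = 1011 N·m.
The cable tension T acts at 2.92 m; only its component perpendicular to the rod, T sinθ, produces torque. sinθ = h/√(h²+d²) = 5.45/√(5.45²+2.92²) = 0.8815.
Στ = 0 ⇒ T × 2.92 × 0.8815 = 1011 ⇒ T = 1011 / 2.574 = 393 N.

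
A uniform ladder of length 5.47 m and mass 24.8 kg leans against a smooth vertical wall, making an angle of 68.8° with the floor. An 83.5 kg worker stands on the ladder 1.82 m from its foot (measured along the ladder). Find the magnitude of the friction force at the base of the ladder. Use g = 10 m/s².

Sum moments about the foot of the ladder (the floor normal and friction both act there and drop out).
Ladder weight 24.8×10 = 248 N acts at 2.735 m along the ladder; its horizontal arm is 2.735·cos68.8° = 0.989 m → τ = 245.3 N·m clockwise.
Worker: 83.5×10 = 835 N at 1.82 m → arm 0.6582 m → τ = 549.6 N·m clockwise.
Wall normal N acts horizontally at the top; its moment arm is the height L sinθ = 5.47·sin68.8° = 5.1 m, counterclockwise.
Setting net torque to zero: N × 5.1 = 794.9 → N = 156 N.
ΣFx = 0: friction at the foot balances the wall's push, so f = N_wall = 156 N.

f ≈ 156 N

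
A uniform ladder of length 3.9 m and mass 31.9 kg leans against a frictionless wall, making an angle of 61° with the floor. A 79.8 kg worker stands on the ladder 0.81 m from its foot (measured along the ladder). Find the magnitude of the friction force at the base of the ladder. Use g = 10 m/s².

f ≈ 180 N

Choose the foot of the ladder as the axis so the floor normal and friction both act there and drop out.
Ladder weight 31.9×10 = 319 N acts at 1.95 m along the ladder; its horizontal arm is 1.95·cos61° = 0.9454 m → τ = 301.6 N·m clockwise.
Worker: 79.8×10 = 798 N at 0.81 m → arm 0.3927 m → τ = 313.4 N·m clockwise.
Wall normal N acts horizontally at the top; its moment arm is the height L sinθ = 3.9·sin61° = 3.411 m, counterclockwise.
Setting net torque to zero: N × 3.411 = 615 → N = 180 N.
ΣFx = 0: friction at the foot balances the wall's push, so f = N_wall = 180 N.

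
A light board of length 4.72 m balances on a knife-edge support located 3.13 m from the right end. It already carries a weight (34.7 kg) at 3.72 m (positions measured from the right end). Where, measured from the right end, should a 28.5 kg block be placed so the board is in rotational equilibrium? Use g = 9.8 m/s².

About the knife-edge support (at 3.13 m from the right end):
Weight: 34.7 × 9.8 = 340.1 N down at 3.72 m → arm 0.59 m, τ = 340.1 × 0.59 = 200.7 N·m counterclockwise.
Net moment of existing loads = 200.7 N·m counterclockwise.
The block weighs 28.5 × 9.8 = 279.3 N and must supply an equal clockwise moment, so its lever arm about the knife-edge support is 200.7 / 279.3 = 0.719 m.
That puts it at 3.13 − 0.719 = 2.41 m from the right end.

x ≈ 2.41 m from the right end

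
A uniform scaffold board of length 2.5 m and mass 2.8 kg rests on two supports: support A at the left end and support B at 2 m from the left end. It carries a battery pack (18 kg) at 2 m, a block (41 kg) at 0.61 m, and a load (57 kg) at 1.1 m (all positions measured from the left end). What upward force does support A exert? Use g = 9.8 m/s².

R_A ≈ 541 N

Sum moments about support B (its reaction then has zero moment arm).
Beam weight: 2.8 × 9.8 = 27.44 N down at 1.25 m → arm 0.75 m, τ = 27.44 × 0.75 = 20.58 N·m counterclockwise.
Battery pack: acts at the support B, moment arm 0 → no torque.
Block: 41 × 9.8 = 401.8 N down at 0.61 m → arm 1.39 m, τ = 401.8 × 1.39 = 558.5 N·m counterclockwise.
Load: 57 × 9.8 = 558.6 N down at 1.1 m → arm 0.9 m, τ = 558.6 × 0.9 = 502.7 N·m counterclockwise.
Net load moment about support B = 1082 N·m counterclockwise.
Reaction R at support A is upward at 0 m, arm 2 m → moment R × 2 clockwise.
Balancing moments: R × 2 = 1082, giving R = 541 N.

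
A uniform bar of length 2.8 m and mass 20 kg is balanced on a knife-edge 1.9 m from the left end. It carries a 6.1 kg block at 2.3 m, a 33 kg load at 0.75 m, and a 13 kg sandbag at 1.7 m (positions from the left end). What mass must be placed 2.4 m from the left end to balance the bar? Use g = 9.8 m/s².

m ≈ 96.2 kg

About the knife-edge (at 1.9 m from the left end):
Beam weight: 20 × 9.8 = 196 N down at 1.4 m → arm 0.5 m, τ = 196 × 0.5 = 98 N·m counterclockwise.
Block: 6.1 × 9.8 = 59.78 N down at 2.3 m → arm 0.4 m, τ = 59.78 × 0.4 = 23.91 N·m clockwise.
Load: 33 × 9.8 = 323.4 N down at 0.75 m → arm 1.15 m, τ = 323.4 × 1.15 = 371.9 N·m counterclockwise.
Sandbag: 13 × 9.8 = 127.4 N down at 1.7 m → arm 0.2 m, τ = 127.4 × 0.2 = 25.48 N·m counterclockwise.
Net moment of known loads = 471.5 N·m counterclockwise.
An unknown mass m at 2.4 m has arm 0.5 m; its moment is m·g·0.5 clockwise.
Στ = 0 ⇒ m × 9.8 × 0.5 = 471.5 ⇒ m = 471.5 / (9.8 × 0.5) = 96.2 kg.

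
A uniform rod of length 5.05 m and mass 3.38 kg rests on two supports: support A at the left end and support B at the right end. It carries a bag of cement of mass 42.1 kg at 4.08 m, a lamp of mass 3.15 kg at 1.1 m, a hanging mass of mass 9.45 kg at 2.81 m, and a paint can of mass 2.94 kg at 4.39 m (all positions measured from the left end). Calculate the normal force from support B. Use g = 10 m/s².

R_B ≈ 442 N

About support A:
Beam weight: 3.38 × 10 = 33.8 N down at 2.525 m → arm 2.525 m, τ = 33.8 × 2.525 = 85.34 N·m clockwise.
Bag of cement: 42.1 × 10 = 421 N down at 4.08 m → arm 4.08 m, τ = 421 × 4.08 = 1718 N·m clockwise.
Lamp: 3.15 × 10 = 31.5 N down at 1.1 m → arm 1.1 m, τ = 31.5 × 1.1 = 34.65 N·m clockwise.
Hanging mass: 9.45 × 10 = 94.5 N down at 2.81 m → arm 2.81 m, τ = 94.5 × 2.81 = 265.5 N·m clockwise.
Paint can: 2.94 × 10 = 29.4 N down at 4.39 m → arm 4.39 m, τ = 29.4 × 4.39 = 129.1 N·m clockwise.
Net load moment about support A = 2233 N·m clockwise.
Reaction R at support B is upward at 5.05 m, arm 5.05 m → moment R × 5.05 counterclockwise.
Balancing moments: R × 5.05 = 2233, giving R = 442 N.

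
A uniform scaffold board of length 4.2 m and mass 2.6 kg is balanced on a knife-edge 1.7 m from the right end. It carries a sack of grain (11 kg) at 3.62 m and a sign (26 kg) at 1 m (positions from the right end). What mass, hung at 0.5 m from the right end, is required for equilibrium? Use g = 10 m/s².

m ≈ 3.3 kg

Choose the knife-edge (at 1.7 m from the right end) as the axis so the support reaction has zero arm there.
Beam weight: 2.6 × 10 = 26 N down at 2.1 m → arm 0.4 m, τ = 26 × 0.4 = 10.4 N·m counterclockwise.
Sack of grain: 11 × 10 = 110 N down at 3.62 m → arm 1.92 m, τ = 110 × 1.92 = 211.2 N·m counterclockwise.
Sign: 26 × 10 = 260 N down at 1 m → arm 0.7 m, τ = 260 × 0.7 = 182 N·m clockwise.
Net moment of known loads = 39.6 N·m counterclockwise.
An unknown mass m at 0.5 m has arm 1.2 m; its moment is m·g·1.2 clockwise.
Στ = 0 ⇒ m × 10 × 1.2 = 39.6 ⇒ m = 39.6 / (10 × 1.2) = 3.3 kg.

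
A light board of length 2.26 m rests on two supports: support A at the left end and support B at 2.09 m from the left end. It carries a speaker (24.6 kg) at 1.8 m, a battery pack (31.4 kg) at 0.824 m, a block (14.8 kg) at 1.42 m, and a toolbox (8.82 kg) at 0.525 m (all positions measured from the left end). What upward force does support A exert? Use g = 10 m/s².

About support B:
Speaker: 24.6 × 10 = 246 N down at 1.8 m → arm 0.29 m, τ = 246 × 0.29 = 71.34 N·m counterclockwise.
Battery pack: 31.4 × 10 = 314 N down at 0.824 m → arm 1.266 m, τ = 314 × 1.266 = 397.5 N·m counterclockwise.
Block: 14.8 × 10 = 148 N down at 1.42 m → arm 0.67 m, τ = 148 × 0.67 = 99.16 N·m counterclockwise.
Toolbox: 8.82 × 10 = 88.2 N down at 0.525 m → arm 1.565 m, τ = 88.2 × 1.565 = 138 N·m counterclockwise.
Net load moment about support B = 706 N·m counterclockwise.
Reaction R at support A is upward at 0 m, arm 2.09 m → moment R × 2.09 clockwise.
Στ = 0 ⇒ R × 2.09 = 706 ⇒ R = 338 N.

R_A ≈ 338 N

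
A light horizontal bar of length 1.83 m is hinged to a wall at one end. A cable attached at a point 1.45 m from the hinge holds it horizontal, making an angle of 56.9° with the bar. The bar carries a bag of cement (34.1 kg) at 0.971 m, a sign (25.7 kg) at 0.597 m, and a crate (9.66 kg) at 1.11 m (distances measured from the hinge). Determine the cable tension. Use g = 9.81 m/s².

Sum moments about the hinge (the unknown hinge reaction has zero arm there).
Bag of cement: 34.1 × 9.81 = 334.5 N down at 0.971 m → arm 0.971 m, τ = 334.5 × 0.971 = 324.8 N·m clockwise.
Sign: 25.7 × 9.81 = 252.1 N down at 0.597 m → arm 0.597 m, τ = 252.1 × 0.597 = 150.5 N·m clockwise.
Crate: 9.66 × 9.81 = 94.76 N down at 1.11 m → arm 1.11 m, τ = 94.76 × 1.11 = 105.2 N·m clockwise.
Total clockwise load moment = 580.5 N·m.
The cable tension T acts at 1.45 m; only its component perpendicular to the bar, T sinθ, produces torque. sin 56.9° = 0.8377.
Balancing moments: T × 1.45 × 0.8377 = 580.5, giving T = 580.5 / 1.215 = 478 N.

T ≈ 478 N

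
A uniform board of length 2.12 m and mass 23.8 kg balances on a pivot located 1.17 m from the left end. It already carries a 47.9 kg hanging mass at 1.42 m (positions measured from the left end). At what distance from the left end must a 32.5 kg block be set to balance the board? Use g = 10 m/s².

x ≈ 0.882 m from the left end

Sum moments about the pivot (at 1.17 m from the left end) (the support reaction has zero arm there).
Beam weight: 23.8 × 10 = 238 N down at 1.06 m → arm 0.11 m, τ = 238 × 0.11 = 26.18 N·m counterclockwise.
Hanging mass: 47.9 × 10 = 479 N down at 1.42 m → arm 0.25 m, τ = 479 × 0.25 = 119.8 N·m clockwise.
Net moment of existing loads = 93.62 N·m clockwise.
The block weighs 32.5 × 10 = 325 N and must supply an equal counterclockwise moment, so its lever arm about the pivot is 93.62 / 325 = 0.288 m.
That puts it at 1.17 − 0.288 = 0.882 m from the left end.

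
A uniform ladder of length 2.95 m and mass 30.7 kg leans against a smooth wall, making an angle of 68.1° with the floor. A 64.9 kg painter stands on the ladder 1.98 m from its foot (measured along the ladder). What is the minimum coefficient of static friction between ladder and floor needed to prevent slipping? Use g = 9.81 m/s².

μ_min ≈ 0.248

About the foot of the ladder:
Ladder weight 30.7×9.81 = 301.2 N acts at 1.475 m along the ladder; its horizontal arm is 1.475·cos68.1° = 0.5502 m → τ = 165.7 N·m clockwise.
Painter: 64.9×9.81 = 636.7 N at 1.98 m → arm 0.7385 m → τ = 470.2 N·m clockwise.
Wall normal N acts horizontally at the top; its moment arm is the height L sinθ = 2.95·sin68.1° = 2.737 m, counterclockwise.
Στ = 0 ⇒ N × 2.737 = 635.9 ⇒ N = 232.3 N.
ΣFx = 0 ⇒ f = N_wall = 232.3 N. ΣFy = 0 ⇒ N_floor = 937.9 N.
μ_min = f / N_floor = 232.3 / 937.9 = 0.248.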